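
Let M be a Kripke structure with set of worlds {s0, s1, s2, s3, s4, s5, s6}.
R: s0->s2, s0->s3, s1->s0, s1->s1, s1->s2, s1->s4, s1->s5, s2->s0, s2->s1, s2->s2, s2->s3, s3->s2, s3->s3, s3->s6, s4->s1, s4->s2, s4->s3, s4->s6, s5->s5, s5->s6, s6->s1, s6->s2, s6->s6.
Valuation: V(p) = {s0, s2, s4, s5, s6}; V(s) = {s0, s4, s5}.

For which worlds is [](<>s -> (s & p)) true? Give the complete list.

Recall that []ψ holds at a world iff ψ holds at every accessible world, and <>ψ holds iff ψ holds at some accessible world.
Let φ = [](<>s -> (s & p)). Evaluate φ at each world:
  s0 (successors {s2, s3}): φ is false.
  s1 (successors {s0, s1, s2, s4, s5}): φ is false.
  s2 (successors {s0, s1, s2, s3}): φ is false.
  s3 (successors {s2, s3, s6}): φ is false.
  s4 (successors {s1, s2, s3, s6}): φ is false.
  s5 (successors {s5, s6}): φ is true.
  s6 (successors {s1, s2, s6}): φ is false.
For instance, at s2:
  At s2: [](<>s -> (s & p)) requires <>s -> (s & p) at every successor {s0, s1, s2, s3}.
    <>s -> (s & p) fails at s1, so [](<>s -> (s & p)) is false at s2.
      At s1: <>s is true, s & p is false, so <>s -> (s & p) is false.
Satisfying worlds: {s5}

s5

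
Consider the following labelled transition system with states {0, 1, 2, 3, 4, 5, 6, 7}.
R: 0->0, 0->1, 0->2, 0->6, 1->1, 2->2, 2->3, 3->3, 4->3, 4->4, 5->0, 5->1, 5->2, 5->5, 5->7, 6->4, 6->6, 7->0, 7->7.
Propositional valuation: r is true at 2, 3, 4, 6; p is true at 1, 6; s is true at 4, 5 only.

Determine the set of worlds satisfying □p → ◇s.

0, 2, 3, 4, 5, 6, 7

Recall that □ψ holds at a world iff ψ holds at every accessible world, and ◇ψ holds iff ψ holds at some accessible world.
Let φ = □p → ◇s. Evaluate φ at each world:
  0 (successors {0, 1, 2, 6}): φ is true.
  1 (successors {1}): φ is false.
  2 (successors {2, 3}): φ is true.
  3 (successors {3}): φ is true.
  4 (successors {3, 4}): φ is true.
  5 (successors {0, 1, 2, 5, 7}): φ is true.
  6 (successors {4, 6}): φ is true.
  7 (successors {0, 7}): φ is true.
For instance, at 6:
  At 6: □p is false, ◇s is true, so □p → ◇s is true.
    At 6: □p requires p at every successor {4, 6}.
      p fails at 4, so □p is false at 6.
    At 6: ◇s requires s at some successor in {4, 6}.
      s holds at 4, so ◇s is true at 6.
Satisfying worlds: {0, 2, 3, 4, 5, 6, 7}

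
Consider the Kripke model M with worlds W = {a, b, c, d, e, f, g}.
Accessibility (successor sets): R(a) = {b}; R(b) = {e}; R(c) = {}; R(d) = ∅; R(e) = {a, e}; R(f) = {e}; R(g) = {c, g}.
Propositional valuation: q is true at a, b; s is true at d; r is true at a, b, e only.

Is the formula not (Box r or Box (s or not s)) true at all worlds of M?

Recall that Box ψ holds at a world iff ψ holds at every accessible world, and Dia ψ holds iff ψ holds at some accessible world.
Let φ = not (Box r or Box (s or not s)). Evaluate φ at each world:
  a (successors {b}): φ is false.
  b (successors {e}): φ is false.
  c (successors ∅): φ is false.
  d (successors ∅): φ is false.
  e (successors {a, e}): φ is false.
  f (successors {e}): φ is false.
  g (successors {c, g}): φ is false.
Detail at a (counterexample):
  At a: Box r or Box (s or not s) is true, so not (Box r or Box (s or not s)) is false.
    At a: Box r is true, Box (s or not s) is true, so Box r or Box (s or not s) is true.
      At a: Box r requires r at every successor {b}.
        At b: r is true.
      So Box r is true at a.
      At a: Box (s or not s) requires s or not s at every successor {b}.
        At b: s or not s is true.
      So Box (s or not s) is true at a.

No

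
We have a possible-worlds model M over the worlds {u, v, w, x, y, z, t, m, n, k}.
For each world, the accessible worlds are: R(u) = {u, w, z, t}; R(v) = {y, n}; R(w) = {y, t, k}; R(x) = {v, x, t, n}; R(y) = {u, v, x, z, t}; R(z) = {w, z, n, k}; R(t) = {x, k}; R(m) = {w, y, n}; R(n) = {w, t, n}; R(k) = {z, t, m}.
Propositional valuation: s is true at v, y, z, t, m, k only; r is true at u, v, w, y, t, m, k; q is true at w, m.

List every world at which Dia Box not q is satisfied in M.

u, v, w, x, y, z, t, m, n, k

Let φ = Dia Box not q. Evaluate φ at each world:
  u (successors {u, w, z, t}): φ is true.
  v (successors {y, n}): φ is true.
  w (successors {y, t, k}): φ is true.
  x (successors {v, x, t, n}): φ is true.
  y (successors {u, v, x, z, t}): φ is true.
  z (successors {w, z, n, k}): φ is true.
  t (successors {x, k}): φ is true.
  m (successors {w, y, n}): φ is true.
  n (successors {w, t, n}): φ is true.
  k (successors {z, t, m}): φ is true.
For instance, at y:
  At y: Dia Box not q requires Box not q at some successor in {u, v, x, z, t}.
    Box not q holds at v, so Dia Box not q is true at y.
      At v: Box not q requires not q at every successor {y, n}.
        At y: not q is true.
        At n: not q is true.
      So Box not q is true at v.
Satisfying worlds: {u, v, w, x, y, z, t, m, n, k}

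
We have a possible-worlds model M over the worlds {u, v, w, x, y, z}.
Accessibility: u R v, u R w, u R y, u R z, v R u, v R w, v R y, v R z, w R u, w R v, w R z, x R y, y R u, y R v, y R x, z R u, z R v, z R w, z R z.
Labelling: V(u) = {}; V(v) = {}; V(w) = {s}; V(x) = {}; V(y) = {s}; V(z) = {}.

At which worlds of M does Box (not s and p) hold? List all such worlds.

none

Let φ = Box (not s and p). Evaluate φ at each world:
  u (successors {v, w, y, z}): φ is false.
  v (successors {u, w, y, z}): φ is false.
  w (successors {u, v, z}): φ is false.
  x (successors {y}): φ is false.
  y (successors {u, v, x}): φ is false.
  z (successors {u, v, w, z}): φ is false.
For instance, at v:
  At v: Box (not s and p) requires not s and p at every successor {u, w, y, z}.
    not s and p fails at u, so Box (not s and p) is false at v.
Satisfying worlds: none.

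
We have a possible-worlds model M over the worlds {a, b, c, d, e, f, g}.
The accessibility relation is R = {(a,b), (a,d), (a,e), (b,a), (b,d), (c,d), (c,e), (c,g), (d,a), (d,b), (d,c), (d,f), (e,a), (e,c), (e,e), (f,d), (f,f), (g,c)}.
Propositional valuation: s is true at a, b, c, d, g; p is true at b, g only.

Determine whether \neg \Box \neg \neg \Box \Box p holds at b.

Yes

At b: \Box \neg \neg \Box \Box p is false, so \neg \Box \neg \neg \Box \Box p is true.
  At b: \Box \neg \neg \Box \Box p requires \neg \neg \Box \Box p at every successor {a, d}.
    \neg \neg \Box \Box p fails at a, so \Box \neg \neg \Box \Box p is false at b.
      At a: \neg \Box \Box p is true, so \neg \neg \Box \Box p is false.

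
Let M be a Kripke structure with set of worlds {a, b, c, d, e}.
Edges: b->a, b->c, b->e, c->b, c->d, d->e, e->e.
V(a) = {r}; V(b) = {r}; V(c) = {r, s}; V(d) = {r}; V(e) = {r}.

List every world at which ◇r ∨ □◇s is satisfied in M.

Let φ = ◇r ∨ □◇s. Evaluate φ at each world:
  a (successors ∅): φ is true.
  b (successors {a, c, e}): φ is true.
  c (successors {b, d}): φ is true.
  d (successors {e}): φ is true.
  e (successors {e}): φ is true.
For instance, at c:
  At c: ◇r is true, □◇s is false, so ◇r ∨ □◇s is true.
    At c: ◇r requires r at some successor in {b, d}.
      r holds at b, so ◇r is true at c.
    At c: □◇s requires ◇s at every successor {b, d}.
      ◇s fails at d, so □◇s is false at c.
Satisfying worlds: {a, b, c, d, e}

a, b, c, d, e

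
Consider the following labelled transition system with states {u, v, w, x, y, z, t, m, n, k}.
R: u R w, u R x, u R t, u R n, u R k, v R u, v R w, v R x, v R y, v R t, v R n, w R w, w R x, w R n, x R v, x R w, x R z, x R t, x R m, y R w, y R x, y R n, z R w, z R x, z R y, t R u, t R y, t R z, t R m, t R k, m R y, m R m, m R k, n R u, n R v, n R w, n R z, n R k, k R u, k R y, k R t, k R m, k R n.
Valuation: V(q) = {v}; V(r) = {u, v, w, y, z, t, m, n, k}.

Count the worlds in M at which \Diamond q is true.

2

Let φ = \Diamond q. Evaluate φ at each world:
  u (successors {w, x, t, n, k}): φ is false.
  v (successors {u, w, x, y, t, n}): φ is false.
  w (successors {w, x, n}): φ is false.
  x (successors {v, w, z, t, m}): φ is true.
  y (successors {w, x, n}): φ is false.
  z (successors {w, x, y}): φ is false.
  t (successors {u, y, z, m, k}): φ is false.
  m (successors {y, m, k}): φ is false.
  n (successors {u, v, w, z, k}): φ is true.
  k (successors {u, y, t, m, n}): φ is false.
For instance, at t:
  At t: \Diamond q requires q at some successor in {u, y, z, m, k}.
    At u: q is false.
    At y: q is false.
    At z: q is false.
    At m: q is false.
    At k: q is false.
  So \Diamond q is false at t.
Satisfying worlds: {x, n}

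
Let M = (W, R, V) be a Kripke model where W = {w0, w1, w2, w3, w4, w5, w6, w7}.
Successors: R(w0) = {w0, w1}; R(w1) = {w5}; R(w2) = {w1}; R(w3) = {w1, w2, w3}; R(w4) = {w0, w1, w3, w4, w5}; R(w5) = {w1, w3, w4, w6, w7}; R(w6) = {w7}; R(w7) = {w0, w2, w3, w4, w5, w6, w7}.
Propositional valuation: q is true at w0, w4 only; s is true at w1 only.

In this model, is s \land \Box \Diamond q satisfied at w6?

No

Recall that \Box ψ holds at a world iff ψ holds at every accessible world, and \Diamond ψ holds iff ψ holds at some accessible world.
At w6: s is false, \Box \Diamond q is true, so s \land \Box \Diamond q is false.
  At w6: \Box \Diamond q requires \Diamond q at every successor {w7}.
      At w7: \Diamond q requires q at some successor in {w0, w2, w3, w4, w5, w6, w7}.
        q holds at w0, so \Diamond q is true at w7.
  So \Box \Diamond q is true at w6.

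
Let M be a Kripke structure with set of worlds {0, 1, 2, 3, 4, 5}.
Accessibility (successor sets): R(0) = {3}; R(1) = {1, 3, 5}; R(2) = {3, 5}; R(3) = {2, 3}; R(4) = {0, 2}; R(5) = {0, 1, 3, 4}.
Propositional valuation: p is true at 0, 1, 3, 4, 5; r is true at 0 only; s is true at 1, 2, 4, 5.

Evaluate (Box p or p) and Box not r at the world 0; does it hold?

Yes

At 0: Box p or p is true, Box not r is true, so (Box p or p) and Box not r is true.
  At 0: Box p is true, p is true, so Box p or p is true.
    At 0: Box p requires p at every successor {3}.
      At 3: p is true.
    So Box p is true at 0.
  At 0: Box not r requires not r at every successor {3}.
    At 3: not r is true.
  So Box not r is true at 0.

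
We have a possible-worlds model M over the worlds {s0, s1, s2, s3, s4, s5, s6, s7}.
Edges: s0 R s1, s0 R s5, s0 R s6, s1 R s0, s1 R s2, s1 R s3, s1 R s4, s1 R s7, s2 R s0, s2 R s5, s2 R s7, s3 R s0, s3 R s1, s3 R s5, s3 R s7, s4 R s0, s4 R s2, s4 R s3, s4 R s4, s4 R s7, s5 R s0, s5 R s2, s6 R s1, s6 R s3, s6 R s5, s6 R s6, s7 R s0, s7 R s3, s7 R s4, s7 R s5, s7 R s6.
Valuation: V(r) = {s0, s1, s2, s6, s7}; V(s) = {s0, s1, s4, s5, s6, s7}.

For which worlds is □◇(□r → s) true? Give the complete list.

Let φ = □◇(□r → s). Evaluate φ at each world:
  s0 (successors {s1, s5, s6}): φ is true.
  s1 (successors {s0, s2, s3, s4, s7}): φ is true.
  s2 (successors {s0, s5, s7}): φ is true.
  s3 (successors {s0, s1, s5, s7}): φ is true.
  s4 (successors {s0, s2, s3, s4, s7}): φ is true.
  s5 (successors {s0, s2}): φ is true.
  s6 (successors {s1, s3, s5, s6}): φ is true.
  s7 (successors {s0, s3, s4, s5, s6}): φ is true.
For instance, at s6:
  At s6: □◇(□r → s) requires ◇(□r → s) at every successor {s1, s3, s5, s6}.
    At s1: ◇(□r → s) is true.
    At s3: ◇(□r → s) is true.
    At s5: ◇(□r → s) is true.
    At s6: ◇(□r → s) is true.
  So □◇(□r → s) is true at s6.
Satisfying worlds: {s0, s1, s2, s3, s4, s5, s6, s7}

s0, s1, s2, s3, s4, s5, s6, s7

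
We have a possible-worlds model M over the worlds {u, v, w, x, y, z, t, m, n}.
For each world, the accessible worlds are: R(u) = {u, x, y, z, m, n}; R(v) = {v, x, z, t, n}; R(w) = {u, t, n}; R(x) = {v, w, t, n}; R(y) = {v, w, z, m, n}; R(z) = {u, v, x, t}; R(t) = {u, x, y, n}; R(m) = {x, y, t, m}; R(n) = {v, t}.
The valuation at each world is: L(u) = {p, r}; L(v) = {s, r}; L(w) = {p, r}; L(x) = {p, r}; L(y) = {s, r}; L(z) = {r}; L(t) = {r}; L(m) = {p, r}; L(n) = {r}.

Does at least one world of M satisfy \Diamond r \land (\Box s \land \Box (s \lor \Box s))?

No

Let φ = \Diamond r \land (\Box s \land \Box (s \lor \Box s)). Evaluate φ at each world:
  u (successors {u, x, y, z, m, n}): φ is false.
  v (successors {v, x, z, t, n}): φ is false.
  w (successors {u, t, n}): φ is false.
  x (successors {v, w, t, n}): φ is false.
  y (successors {v, w, z, m, n}): φ is false.
  z (successors {u, v, x, t}): φ is false.
  t (successors {u, x, y, n}): φ is false.
  m (successors {x, y, t, m}): φ is false.
  n (successors {v, t}): φ is false.
For instance, at x:
  At x: \Diamond r is true, \Box s \land \Box (s \lor \Box s) is false, so \Diamond r \land (\Box s \land \Box (s \lor \Box s)) is false.
    At x: \Diamond r requires r at some successor in {v, w, t, n}.
      r holds at v, so \Diamond r is true at x.
    At x: \Box s is false, \Box (s \lor \Box s) is false, so \Box s \land \Box (s \lor \Box s) is false.
      At x: \Box s requires s at every successor {v, w, t, n}.
        s fails at w, so \Box s is false at x.
      At x: \Box (s \lor \Box s) requires s \lor \Box s at every successor {v, w, t, n}.
        s \lor \Box s fails at w, so \Box (s \lor \Box s) is false at x.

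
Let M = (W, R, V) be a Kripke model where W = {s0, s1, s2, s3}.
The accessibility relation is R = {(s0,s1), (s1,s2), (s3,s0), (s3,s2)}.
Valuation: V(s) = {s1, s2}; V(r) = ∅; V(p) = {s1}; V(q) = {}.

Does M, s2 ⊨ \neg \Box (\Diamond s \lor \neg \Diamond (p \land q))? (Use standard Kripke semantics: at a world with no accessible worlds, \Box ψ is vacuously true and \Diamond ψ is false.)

At s2: \Box (\Diamond s \lor \neg \Diamond (p \land q)) is true, so \neg \Box (\Diamond s \lor \neg \Diamond (p \land q)) is false.
  At s2: no accessible worlds, so \Box (\Diamond s \lor \neg \Diamond (p \land q)) holds vacuously.

No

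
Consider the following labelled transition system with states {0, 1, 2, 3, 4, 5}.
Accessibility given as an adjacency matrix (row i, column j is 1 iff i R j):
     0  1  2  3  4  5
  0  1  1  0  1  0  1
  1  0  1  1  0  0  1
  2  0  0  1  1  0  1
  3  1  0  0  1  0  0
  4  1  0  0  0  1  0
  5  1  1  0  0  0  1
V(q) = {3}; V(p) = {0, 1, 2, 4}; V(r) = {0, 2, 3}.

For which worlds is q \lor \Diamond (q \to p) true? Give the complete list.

0, 1, 2, 3, 4, 5

Let φ = q \lor \Diamond (q \to p). Evaluate φ at each world:
  0 (successors {0, 1, 3, 5}): φ is true.
  1 (successors {1, 2, 5}): φ is true.
  2 (successors {2, 3, 5}): φ is true.
  3 (successors {0, 3}): φ is true.
  4 (successors {0, 4}): φ is true.
  5 (successors {0, 1, 5}): φ is true.
For instance, at 4:
  At 4: q is false, \Diamond (q \to p) is true, so q \lor \Diamond (q \to p) is true.
    At 4: \Diamond (q \to p) requires q \to p at some successor in {0, 4}.
      q \to p holds at 0, so \Diamond (q \to p) is true at 4.
Satisfying worlds: {0, 1, 2, 3, 4, 5}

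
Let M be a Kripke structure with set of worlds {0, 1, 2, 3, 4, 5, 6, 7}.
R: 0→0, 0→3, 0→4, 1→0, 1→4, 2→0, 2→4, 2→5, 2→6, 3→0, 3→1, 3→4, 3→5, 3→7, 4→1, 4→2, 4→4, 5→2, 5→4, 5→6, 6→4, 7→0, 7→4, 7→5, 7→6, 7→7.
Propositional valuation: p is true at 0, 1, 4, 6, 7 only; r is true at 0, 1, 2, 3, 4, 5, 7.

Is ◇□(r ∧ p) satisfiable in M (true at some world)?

Yes

Recall that □ψ holds at a world iff ψ holds at every accessible world, and ◇ψ holds iff ψ holds at some accessible world.
Let φ = ◇□(r ∧ p). Evaluate φ at each world:
  0 (successors {0, 3, 4}): φ is false.
  1 (successors {0, 4}): φ is false.
  2 (successors {0, 4, 5, 6}): φ is true.
  3 (successors {0, 1, 4, 5, 7}): φ is true.
  4 (successors {1, 2, 4}): φ is true.
  5 (successors {2, 4, 6}): φ is true.
  6 (successors {4}): φ is false.
  7 (successors {0, 4, 5, 6, 7}): φ is true.
Detail at 2 (witness):
  At 2: ◇□(r ∧ p) requires □(r ∧ p) at some successor in {0, 4, 5, 6}.
    □(r ∧ p) holds at 6, so ◇□(r ∧ p) is true at 2.
      At 6: □(r ∧ p) requires r ∧ p at every successor {4}.
        At 4: r ∧ p is true.
      So □(r ∧ p) is true at 6.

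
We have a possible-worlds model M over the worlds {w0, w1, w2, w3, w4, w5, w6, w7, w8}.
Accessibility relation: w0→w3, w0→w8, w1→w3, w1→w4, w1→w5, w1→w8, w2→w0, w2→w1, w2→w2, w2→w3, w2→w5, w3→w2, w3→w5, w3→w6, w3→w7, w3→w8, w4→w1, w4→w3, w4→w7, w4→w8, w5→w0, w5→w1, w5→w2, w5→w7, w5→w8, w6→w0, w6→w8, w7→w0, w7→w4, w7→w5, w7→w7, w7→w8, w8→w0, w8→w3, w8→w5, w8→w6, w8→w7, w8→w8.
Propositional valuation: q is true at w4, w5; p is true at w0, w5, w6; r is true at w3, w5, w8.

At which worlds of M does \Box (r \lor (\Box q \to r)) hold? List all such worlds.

Recall that \Box ψ holds at a world iff ψ holds at every accessible world, and \Diamond ψ holds iff ψ holds at some accessible world.
Let φ = \Box (r \lor (\Box q \to r)). Evaluate φ at each world:
  w0 (successors {w3, w8}): φ is true.
  w1 (successors {w3, w4, w5, w8}): φ is true.
  w2 (successors {w0, w1, w2, w3, w5}): φ is true.
  w3 (successors {w2, w5, w6, w7, w8}): φ is true.
  w4 (successors {w1, w3, w7, w8}): φ is true.
  w5 (successors {w0, w1, w2, w7, w8}): φ is true.
  w6 (successors {w0, w8}): φ is true.
  w7 (successors {w0, w4, w5, w7, w8}): φ is true.
  w8 (successors {w0, w3, w5, w6, w7, w8}): φ is true.
For instance, at w1:
  At w1: \Box (r \lor (\Box q \to r)) requires r \lor (\Box q \to r) at every successor {w3, w4, w5, w8}.
    At w3: r \lor (\Box q \to r) is true.
    At w4: r \lor (\Box q \to r) is true.
    At w5: r \lor (\Box q \to r) is true.
    At w8: r \lor (\Box q \to r) is true.
  So \Box (r \lor (\Box q \to r)) is true at w1.
Satisfying worlds: {w0, w1, w2, w3, w4, w5, w6, w7, w8}

w0, w1, w2, w3, w4, w5, w6, w7, w8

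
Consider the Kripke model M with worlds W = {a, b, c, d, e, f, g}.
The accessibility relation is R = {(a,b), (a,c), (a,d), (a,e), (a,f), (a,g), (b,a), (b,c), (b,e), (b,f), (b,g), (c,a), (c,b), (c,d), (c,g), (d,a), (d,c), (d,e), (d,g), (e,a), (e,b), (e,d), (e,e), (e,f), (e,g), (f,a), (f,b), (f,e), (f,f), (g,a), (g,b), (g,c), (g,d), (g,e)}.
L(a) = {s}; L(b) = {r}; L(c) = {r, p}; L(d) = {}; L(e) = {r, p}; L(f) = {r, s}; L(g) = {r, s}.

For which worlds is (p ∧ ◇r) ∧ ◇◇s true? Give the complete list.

c, e

Recall that ◇ψ holds at a world iff ψ holds at some accessible world.
Let φ = (p ∧ ◇r) ∧ ◇◇s. Evaluate φ at each world:
  a (successors {b, c, d, e, f, g}): φ is false.
  b (successors {a, c, e, f, g}): φ is false.
  c (successors {a, b, d, g}): φ is true.
  d (successors {a, c, e, g}): φ is false.
  e (successors {a, b, d, e, f, g}): φ is true.
  f (successors {a, b, e, f}): φ is false.
  g (successors {a, b, c, d, e}): φ is false.
For instance, at a:
  At a: p ∧ ◇r is false, ◇◇s is true, so (p ∧ ◇r) ∧ ◇◇s is false.
    At a: p is false, ◇r is true, so p ∧ ◇r is false.
      At a: ◇r requires r at some successor in {b, c, d, e, f, g}.
        r holds at b, so ◇r is true at a.
    At a: ◇◇s requires ◇s at some successor in {b, c, d, e, f, g}.
      ◇s holds at b, so ◇◇s is true at a.
Satisfying worlds: {c, e}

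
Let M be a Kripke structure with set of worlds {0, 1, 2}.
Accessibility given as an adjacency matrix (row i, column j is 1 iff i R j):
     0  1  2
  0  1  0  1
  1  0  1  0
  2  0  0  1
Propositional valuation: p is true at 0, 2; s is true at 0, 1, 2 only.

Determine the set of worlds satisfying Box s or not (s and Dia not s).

0, 1, 2

Let φ = Box s or not (s and Dia not s). Evaluate φ at each world:
  0 (successors {0, 2}): φ is true.
  1 (successors {1}): φ is true.
  2 (successors {2}): φ is true.
For instance, at 1:
  At 1: Box s is true, not (s and Dia not s) is true, so Box s or not (s and Dia not s) is true.
    At 1: Box s requires s at every successor {1}.
      At 1: s is true.
    So Box s is true at 1.
    At 1: s and Dia not s is false, so not (s and Dia not s) is true.
      At 1: s is true, Dia not s is false, so s and Dia not s is false.
Satisfying worlds: {0, 1, 2}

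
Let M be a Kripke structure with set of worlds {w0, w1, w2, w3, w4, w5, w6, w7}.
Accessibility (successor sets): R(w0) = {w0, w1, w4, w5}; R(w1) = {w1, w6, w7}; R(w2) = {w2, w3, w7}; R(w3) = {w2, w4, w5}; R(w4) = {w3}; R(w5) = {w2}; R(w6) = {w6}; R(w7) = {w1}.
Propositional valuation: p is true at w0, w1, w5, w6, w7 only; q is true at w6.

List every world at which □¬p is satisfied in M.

Let φ = □¬p. Evaluate φ at each world:
  w0 (successors {w0, w1, w4, w5}): φ is false.
  w1 (successors {w1, w6, w7}): φ is false.
  w2 (successors {w2, w3, w7}): φ is false.
  w3 (successors {w2, w4, w5}): φ is false.
  w4 (successors {w3}): φ is true.
  w5 (successors {w2}): φ is true.
  w6 (successors {w6}): φ is false.
  w7 (successors {w1}): φ is false.
For instance, at w7:
  At w7: □¬p requires ¬p at every successor {w1}.
    ¬p fails at w1, so □¬p is false at w7.
Satisfying worlds: {w4, w5}

w4, w5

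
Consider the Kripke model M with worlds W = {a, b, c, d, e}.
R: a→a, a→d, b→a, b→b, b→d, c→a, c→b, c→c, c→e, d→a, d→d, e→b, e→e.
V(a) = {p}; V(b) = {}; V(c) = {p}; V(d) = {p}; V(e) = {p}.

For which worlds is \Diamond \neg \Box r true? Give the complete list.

a, b, c, d, e

Let φ = \Diamond \neg \Box r. Evaluate φ at each world:
  a (successors {a, d}): φ is true.
  b (successors {a, b, d}): φ is true.
  c (successors {a, b, c, e}): φ is true.
  d (successors {a, d}): φ is true.
  e (successors {b, e}): φ is true.
For instance, at d:
  At d: \Diamond \neg \Box r requires \neg \Box r at some successor in {a, d}.
    \neg \Box r holds at a, so \Diamond \neg \Box r is true at d.
      At a: \Box r is false, so \neg \Box r is true.
Satisfying worlds: {a, b, c, d, e}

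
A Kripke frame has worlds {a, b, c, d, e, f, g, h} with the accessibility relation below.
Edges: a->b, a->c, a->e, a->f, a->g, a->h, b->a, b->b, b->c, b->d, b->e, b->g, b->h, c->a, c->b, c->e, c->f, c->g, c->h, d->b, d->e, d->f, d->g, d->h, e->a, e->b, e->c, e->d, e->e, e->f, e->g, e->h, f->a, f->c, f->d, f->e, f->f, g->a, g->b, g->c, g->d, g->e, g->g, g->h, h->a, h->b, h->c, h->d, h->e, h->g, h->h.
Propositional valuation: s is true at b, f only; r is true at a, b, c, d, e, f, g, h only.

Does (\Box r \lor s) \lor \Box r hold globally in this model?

Yes

Recall that \Box ψ holds at a world iff ψ holds at every accessible world, and \Diamond ψ holds iff ψ holds at some accessible world.
Let φ = (\Box r \lor s) \lor \Box r. Evaluate φ at each world:
  a (successors {b, c, e, f, g, h}): φ is true.
  b (successors {a, b, c, d, e, g, h}): φ is true.
  c (successors {a, b, e, f, g, h}): φ is true.
  d (successors {b, e, f, g, h}): φ is true.
  e (successors {a, b, c, d, e, f, g, h}): φ is true.
  f (successors {a, c, d, e, f}): φ is true.
  g (successors {a, b, c, d, e, g, h}): φ is true.
  h (successors {a, b, c, d, e, g, h}): φ is true.
For instance, at g:
  At g: \Box r \lor s is true, \Box r is true, so (\Box r \lor s) \lor \Box r is true.
    At g: \Box r is true, s is false, so \Box r \lor s is true.
      At g: \Box r requires r at every successor {a, b, c, d, e, g, h}.
        At a: r is true.
        At b: r is true.
        At c: r is true.
        At d: r is true.
        At e: r is true.
        At g: r is true.
        At h: r is true.
      So \Box r is true at g.
    At g: \Box r requires r at every successor {a, b, c, d, e, g, h}.
      At a: r is true.
      At b: r is true.
      At c: r is true.
      At d: r is true.
      At e: r is true.
      At g: r is true.
      At h: r is true.
    So \Box r is true at g.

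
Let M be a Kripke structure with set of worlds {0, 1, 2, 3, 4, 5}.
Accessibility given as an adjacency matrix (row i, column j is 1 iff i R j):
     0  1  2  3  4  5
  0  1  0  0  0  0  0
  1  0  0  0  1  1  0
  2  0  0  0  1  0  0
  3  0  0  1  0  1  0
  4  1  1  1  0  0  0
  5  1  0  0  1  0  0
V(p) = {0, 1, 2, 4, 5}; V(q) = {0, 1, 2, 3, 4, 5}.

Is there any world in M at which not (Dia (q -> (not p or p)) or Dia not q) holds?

Recall that Dia ψ holds at a world iff ψ holds at some accessible world.
Let φ = not (Dia (q -> (not p or p)) or Dia not q). Evaluate φ at each world:
  0 (successors {0}): φ is false.
  1 (successors {3, 4}): φ is false.
  2 (successors {3}): φ is false.
  3 (successors {2, 4}): φ is false.
  4 (successors {0, 1, 2}): φ is false.
  5 (successors {0, 3}): φ is false.
For instance, at 5:
  At 5: Dia (q -> (not p or p)) or Dia not q is true, so not (Dia (q -> (not p or p)) or Dia not q) is false.
    At 5: Dia (q -> (not p or p)) is true, Dia not q is false, so Dia (q -> (not p or p)) or Dia not q is true.
      At 5: Dia (q -> (not p or p)) requires q -> (not p or p) at some successor in {0, 3}.
        q -> (not p or p) holds at 0, so Dia (q -> (not p or p)) is true at 5.
      At 5: Dia not q requires not q at some successor in {0, 3}.
        At 0: not q is false.
        At 3: not q is false.
      So Dia not q is false at 5.

No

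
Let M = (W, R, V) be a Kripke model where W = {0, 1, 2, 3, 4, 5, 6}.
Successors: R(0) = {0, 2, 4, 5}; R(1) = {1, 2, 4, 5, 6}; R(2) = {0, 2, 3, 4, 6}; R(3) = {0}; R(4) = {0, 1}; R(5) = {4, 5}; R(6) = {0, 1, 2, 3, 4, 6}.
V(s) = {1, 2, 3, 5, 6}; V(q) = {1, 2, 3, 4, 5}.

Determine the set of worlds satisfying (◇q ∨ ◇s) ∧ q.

1, 2, 4, 5

Let φ = (◇q ∨ ◇s) ∧ q. Evaluate φ at each world:
  0 (successors {0, 2, 4, 5}): φ is false.
  1 (successors {1, 2, 4, 5, 6}): φ is true.
  2 (successors {0, 2, 3, 4, 6}): φ is true.
  3 (successors {0}): φ is false.
  4 (successors {0, 1}): φ is true.
  5 (successors {4, 5}): φ is true.
  6 (successors {0, 1, 2, 3, 4, 6}): φ is false.
For instance, at 6:
  At 6: ◇q ∨ ◇s is true, q is false, so (◇q ∨ ◇s) ∧ q is false.
    At 6: ◇q is true, ◇s is true, so ◇q ∨ ◇s is true.
      At 6: ◇q requires q at some successor in {0, 1, 2, 3, 4, 6}.
        q holds at 1, so ◇q is true at 6.
      At 6: ◇s requires s at some successor in {0, 1, 2, 3, 4, 6}.
        s holds at 1, so ◇s is true at 6.
Satisfying worlds: {1, 2, 4, 5}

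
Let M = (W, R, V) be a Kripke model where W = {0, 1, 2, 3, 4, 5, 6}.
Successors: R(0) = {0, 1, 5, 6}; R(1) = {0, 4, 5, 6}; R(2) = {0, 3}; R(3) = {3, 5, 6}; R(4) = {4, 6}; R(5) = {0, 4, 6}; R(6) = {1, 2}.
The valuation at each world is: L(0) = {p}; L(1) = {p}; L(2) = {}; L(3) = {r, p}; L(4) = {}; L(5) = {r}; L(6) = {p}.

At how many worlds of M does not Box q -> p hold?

Recall that Box ψ holds at a world iff ψ holds at every accessible world, and Dia ψ holds iff ψ holds at some accessible world.
Let φ = not Box q -> p. Evaluate φ at each world:
  0 (successors {0, 1, 5, 6}): φ is true.
  1 (successors {0, 4, 5, 6}): φ is true.
  2 (successors {0, 3}): φ is false.
  3 (successors {3, 5, 6}): φ is true.
  4 (successors {4, 6}): φ is false.
  5 (successors {0, 4, 6}): φ is false.
  6 (successors {1, 2}): φ is true.
For instance, at 4:
  At 4: not Box q is true, p is false, so not Box q -> p is false.
    At 4: Box q is false, so not Box q is true.
      At 4: Box q requires q at every successor {4, 6}.
        q fails at 4, so Box q is false at 4.
Satisfying worlds: {0, 1, 3, 6}

4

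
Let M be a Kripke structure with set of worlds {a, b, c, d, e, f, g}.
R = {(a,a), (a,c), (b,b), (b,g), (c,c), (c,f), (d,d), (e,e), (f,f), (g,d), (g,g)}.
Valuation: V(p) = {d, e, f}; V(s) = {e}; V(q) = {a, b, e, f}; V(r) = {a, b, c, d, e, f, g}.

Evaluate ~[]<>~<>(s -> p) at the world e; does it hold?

At e: []<>~<>(s -> p) is false, so ~[]<>~<>(s -> p) is true.
  At e: []<>~<>(s -> p) requires <>~<>(s -> p) at every successor {e}.
    <>~<>(s -> p) fails at e, so []<>~<>(s -> p) is false at e.
      At e: <>~<>(s -> p) requires ~<>(s -> p) at some successor in {e}.
        At e: ~<>(s -> p) is false.
      So <>~<>(s -> p) is false at e.

Yes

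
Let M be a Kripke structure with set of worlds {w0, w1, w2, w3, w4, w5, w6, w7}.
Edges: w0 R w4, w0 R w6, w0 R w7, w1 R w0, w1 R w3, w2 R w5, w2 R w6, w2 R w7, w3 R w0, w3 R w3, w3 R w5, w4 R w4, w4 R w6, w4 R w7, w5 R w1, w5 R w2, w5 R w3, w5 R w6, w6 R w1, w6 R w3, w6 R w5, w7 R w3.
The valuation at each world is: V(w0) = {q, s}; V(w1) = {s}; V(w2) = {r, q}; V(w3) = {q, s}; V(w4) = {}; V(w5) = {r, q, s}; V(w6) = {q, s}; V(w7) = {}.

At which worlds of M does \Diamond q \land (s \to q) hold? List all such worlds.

w0, w2, w3, w4, w5, w6, w7

Let φ = \Diamond q \land (s \to q). Evaluate φ at each world:
  w0 (successors {w4, w6, w7}): φ is true.
  w1 (successors {w0, w3}): φ is false.
  w2 (successors {w5, w6, w7}): φ is true.
  w3 (successors {w0, w3, w5}): φ is true.
  w4 (successors {w4, w6, w7}): φ is true.
  w5 (successors {w1, w2, w3, w6}): φ is true.
  w6 (successors {w1, w3, w5}): φ is true.
  w7 (successors {w3}): φ is true.
For instance, at w1:
  At w1: \Diamond q is true, s \to q is false, so \Diamond q \land (s \to q) is false.
    At w1: \Diamond q requires q at some successor in {w0, w3}.
      q holds at w0, so \Diamond q is true at w1.
Satisfying worlds: {w0, w2, w3, w4, w5, w6, w7}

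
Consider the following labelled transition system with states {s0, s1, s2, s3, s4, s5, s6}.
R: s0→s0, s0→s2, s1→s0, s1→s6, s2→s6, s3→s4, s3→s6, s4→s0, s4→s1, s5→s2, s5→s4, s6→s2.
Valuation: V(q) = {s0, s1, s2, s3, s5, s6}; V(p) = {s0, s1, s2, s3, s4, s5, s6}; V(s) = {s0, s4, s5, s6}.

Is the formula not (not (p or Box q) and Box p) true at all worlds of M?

Yes

Recall that Box ψ holds at a world iff ψ holds at every accessible world, and Dia ψ holds iff ψ holds at some accessible world.
Let φ = not (not (p or Box q) and Box p). Evaluate φ at each world:
  s0 (successors {s0, s2}): φ is true.
  s1 (successors {s0, s6}): φ is true.
  s2 (successors {s6}): φ is true.
  s3 (successors {s4, s6}): φ is true.
  s4 (successors {s0, s1}): φ is true.
  s5 (successors {s2, s4}): φ is true.
  s6 (successors {s2}): φ is true.
For instance, at s5:
  At s5: not (p or Box q) and Box p is false, so not (not (p or Box q) and Box p) is true.
    At s5: not (p or Box q) is false, Box p is true, so not (p or Box q) and Box p is false.
      At s5: p or Box q is true, so not (p or Box q) is false.
      At s5: Box p requires p at every successor {s2, s4}.
        At s2: p is true.
        At s4: p is true.
      So Box p is true at s5.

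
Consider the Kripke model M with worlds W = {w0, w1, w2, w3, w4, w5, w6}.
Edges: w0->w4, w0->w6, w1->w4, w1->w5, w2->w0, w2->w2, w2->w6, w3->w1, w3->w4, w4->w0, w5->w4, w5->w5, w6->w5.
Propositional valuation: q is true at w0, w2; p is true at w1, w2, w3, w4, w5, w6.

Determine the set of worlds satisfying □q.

Recall that □ψ holds at a world iff ψ holds at every accessible world, and ◇ψ holds iff ψ holds at some accessible world.
Let φ = □q. Evaluate φ at each world:
  w0 (successors {w4, w6}): φ is false.
  w1 (successors {w4, w5}): φ is false.
  w2 (successors {w0, w2, w6}): φ is false.
  w3 (successors {w1, w4}): φ is false.
  w4 (successors {w0}): φ is true.
  w5 (successors {w4, w5}): φ is false.
  w6 (successors {w5}): φ is false.
For instance, at w5:
  At w5: □q requires q at every successor {w4, w5}.
    q fails at w4, so □q is false at w5.
Satisfying worlds: {w4}

w4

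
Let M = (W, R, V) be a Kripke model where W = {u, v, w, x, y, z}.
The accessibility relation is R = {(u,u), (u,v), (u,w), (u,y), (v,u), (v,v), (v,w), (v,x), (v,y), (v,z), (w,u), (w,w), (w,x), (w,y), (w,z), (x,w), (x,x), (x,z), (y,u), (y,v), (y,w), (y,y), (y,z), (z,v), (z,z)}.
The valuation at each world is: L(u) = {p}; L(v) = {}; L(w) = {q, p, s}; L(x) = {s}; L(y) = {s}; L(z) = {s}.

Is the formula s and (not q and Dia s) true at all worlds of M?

Let φ = s and (not q and Dia s). Evaluate φ at each world:
  u (successors {u, v, w, y}): φ is false.
  v (successors {u, v, w, x, y, z}): φ is false.
  w (successors {u, w, x, y, z}): φ is false.
  x (successors {w, x, z}): φ is true.
  y (successors {u, v, w, y, z}): φ is true.
  z (successors {v, z}): φ is true.
Detail at u (counterexample):
  At u: s is false, not q and Dia s is true, so s and (not q and Dia s) is false.
    At u: not q is true, Dia s is true, so not q and Dia s is true.
      At u: Dia s requires s at some successor in {u, v, w, y}.
        s holds at w, so Dia s is true at u.

No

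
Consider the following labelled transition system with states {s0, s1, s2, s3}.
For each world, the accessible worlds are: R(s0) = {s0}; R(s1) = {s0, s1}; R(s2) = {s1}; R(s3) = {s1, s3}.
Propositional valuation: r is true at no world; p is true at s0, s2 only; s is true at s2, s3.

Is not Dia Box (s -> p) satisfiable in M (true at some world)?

Recall that Box ψ holds at a world iff ψ holds at every accessible world, and Dia ψ holds iff ψ holds at some accessible world.
Let φ = not Dia Box (s -> p). Evaluate φ at each world:
  s0 (successors {s0}): φ is false.
  s1 (successors {s0, s1}): φ is false.
  s2 (successors {s1}): φ is false.
  s3 (successors {s1, s3}): φ is false.
For instance, at s2:
  At s2: Dia Box (s -> p) is true, so not Dia Box (s -> p) is false.
    At s2: Dia Box (s -> p) requires Box (s -> p) at some successor in {s1}.
      Box (s -> p) holds at s1, so Dia Box (s -> p) is true at s2.

No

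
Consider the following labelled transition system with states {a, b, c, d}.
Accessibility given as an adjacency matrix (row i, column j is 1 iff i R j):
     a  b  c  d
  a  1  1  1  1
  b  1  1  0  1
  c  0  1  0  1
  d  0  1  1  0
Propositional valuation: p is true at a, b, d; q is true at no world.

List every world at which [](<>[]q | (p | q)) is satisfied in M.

Recall that []ψ holds at a world iff ψ holds at every accessible world, and <>ψ holds iff ψ holds at some accessible world.
Let φ = [](<>[]q | (p | q)). Evaluate φ at each world:
  a (successors {a, b, c, d}): φ is false.
  b (successors {a, b, d}): φ is true.
  c (successors {b, d}): φ is true.
  d (successors {b, c}): φ is false.
For instance, at b:
  At b: [](<>[]q | (p | q)) requires <>[]q | (p | q) at every successor {a, b, d}.
      At a: <>[]q is false, p | q is true, so <>[]q | (p | q) is true.
      At b: <>[]q is false, p | q is true, so <>[]q | (p | q) is true.
      At d: <>[]q is false, p | q is true, so <>[]q | (p | q) is true.
  So [](<>[]q | (p | q)) is true at b.
Satisfying worlds: {b, c}

b, c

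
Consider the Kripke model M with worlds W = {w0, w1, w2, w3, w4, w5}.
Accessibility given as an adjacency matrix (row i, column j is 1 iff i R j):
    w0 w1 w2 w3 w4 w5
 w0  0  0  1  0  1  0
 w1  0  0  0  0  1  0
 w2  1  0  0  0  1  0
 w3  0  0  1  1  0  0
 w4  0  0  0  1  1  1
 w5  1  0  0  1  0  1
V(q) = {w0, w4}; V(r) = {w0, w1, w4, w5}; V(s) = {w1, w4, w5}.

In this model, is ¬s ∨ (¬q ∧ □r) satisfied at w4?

No

At w4: ¬s is false, ¬q ∧ □r is false, so ¬s ∨ (¬q ∧ □r) is false.
  At w4: ¬q is false, □r is false, so ¬q ∧ □r is false.
    At w4: □r requires r at every successor {w3, w4, w5}.
      r fails at w3, so □r is false at w4.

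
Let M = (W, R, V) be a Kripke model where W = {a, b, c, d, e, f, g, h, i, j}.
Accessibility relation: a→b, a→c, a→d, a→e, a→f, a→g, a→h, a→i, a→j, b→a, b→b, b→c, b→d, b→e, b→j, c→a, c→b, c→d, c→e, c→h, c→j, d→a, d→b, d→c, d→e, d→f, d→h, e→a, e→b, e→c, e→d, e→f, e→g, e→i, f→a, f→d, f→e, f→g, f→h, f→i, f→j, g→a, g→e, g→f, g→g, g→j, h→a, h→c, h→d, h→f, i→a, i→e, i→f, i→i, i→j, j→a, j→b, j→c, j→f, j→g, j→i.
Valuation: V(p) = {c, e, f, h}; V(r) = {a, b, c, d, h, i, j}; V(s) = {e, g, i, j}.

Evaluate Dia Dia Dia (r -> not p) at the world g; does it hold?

Recall that Dia ψ holds at a world iff ψ holds at some accessible world.
At g: Dia Dia Dia (r -> not p) requires Dia Dia (r -> not p) at some successor in {a, e, f, g, j}.
  Dia Dia (r -> not p) holds at a, so Dia Dia Dia (r -> not p) is true at g.
    At a: Dia Dia (r -> not p) requires Dia (r -> not p) at some successor in {b, c, d, e, f, g, h, i, j}.
      Dia (r -> not p) holds at b, so Dia Dia (r -> not p) is true at a.

Yes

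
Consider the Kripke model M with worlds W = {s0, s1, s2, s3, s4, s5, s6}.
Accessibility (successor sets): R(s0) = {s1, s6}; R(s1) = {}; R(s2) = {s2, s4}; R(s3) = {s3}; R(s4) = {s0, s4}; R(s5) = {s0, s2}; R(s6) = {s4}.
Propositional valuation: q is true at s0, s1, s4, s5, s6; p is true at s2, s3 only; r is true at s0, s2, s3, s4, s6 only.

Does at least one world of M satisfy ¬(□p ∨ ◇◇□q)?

No

Let φ = ¬(□p ∨ ◇◇□q). Evaluate φ at each world:
  s0 (successors {s1, s6}): φ is false.
  s1 (successors ∅): φ is false.
  s2 (successors {s2, s4}): φ is false.
  s3 (successors {s3}): φ is false.
  s4 (successors {s0, s4}): φ is false.
  s5 (successors {s0, s2}): φ is false.
  s6 (successors {s4}): φ is false.
For instance, at s4:
  At s4: □p ∨ ◇◇□q is true, so ¬(□p ∨ ◇◇□q) is false.
    At s4: □p is false, ◇◇□q is true, so □p ∨ ◇◇□q is true.
      At s4: □p requires p at every successor {s0, s4}.
        p fails at s0, so □p is false at s4.
      At s4: ◇◇□q requires ◇□q at some successor in {s0, s4}.
        ◇□q holds at s0, so ◇◇□q is true at s4.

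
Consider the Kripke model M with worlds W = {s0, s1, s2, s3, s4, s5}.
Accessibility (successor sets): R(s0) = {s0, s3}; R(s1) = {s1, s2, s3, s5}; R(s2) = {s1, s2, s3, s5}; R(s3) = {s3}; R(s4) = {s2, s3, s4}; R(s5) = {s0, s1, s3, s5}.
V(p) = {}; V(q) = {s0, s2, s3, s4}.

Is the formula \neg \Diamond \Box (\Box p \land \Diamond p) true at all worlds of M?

Recall that \Box ψ holds at a world iff ψ holds at every accessible world, and \Diamond ψ holds iff ψ holds at some accessible world.
Let φ = \neg \Diamond \Box (\Box p \land \Diamond p). Evaluate φ at each world:
  s0 (successors {s0, s3}): φ is true.
  s1 (successors {s1, s2, s3, s5}): φ is true.
  s2 (successors {s1, s2, s3, s5}): φ is true.
  s3 (successors {s3}): φ is true.
  s4 (successors {s2, s3, s4}): φ is true.
  s5 (successors {s0, s1, s3, s5}): φ is true.
For instance, at s4:
  At s4: \Diamond \Box (\Box p \land \Diamond p) is false, so \neg \Diamond \Box (\Box p \land \Diamond p) is true.
    At s4: \Diamond \Box (\Box p \land \Diamond p) requires \Box (\Box p \land \Diamond p) at some successor in {s2, s3, s4}.
      At s2: \Box (\Box p \land \Diamond p) is false.
      At s3: \Box (\Box p \land \Diamond p) is false.
      At s4: \Box (\Box p \land \Diamond p) is false.
    So \Diamond \Box (\Box p \land \Diamond p) is false at s4.

Yes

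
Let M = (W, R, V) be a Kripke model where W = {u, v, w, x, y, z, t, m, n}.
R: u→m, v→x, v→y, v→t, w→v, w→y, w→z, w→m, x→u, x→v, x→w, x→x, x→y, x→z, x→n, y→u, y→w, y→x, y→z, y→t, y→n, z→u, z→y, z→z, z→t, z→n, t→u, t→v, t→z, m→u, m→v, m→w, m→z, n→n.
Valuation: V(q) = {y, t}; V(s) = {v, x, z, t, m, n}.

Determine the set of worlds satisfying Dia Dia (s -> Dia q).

Let φ = Dia Dia (s -> Dia q). Evaluate φ at each world:
  u (successors {m}): φ is true.
  v (successors {x, y, t}): φ is true.
  w (successors {v, y, z, m}): φ is true.
  x (successors {u, v, w, x, y, z, n}): φ is true.
  y (successors {u, w, x, z, t, n}): φ is true.
  z (successors {u, y, z, t, n}): φ is true.
  t (successors {u, v, z}): φ is true.
  m (successors {u, v, w, z}): φ is true.
  n (successors {n}): φ is false.
For instance, at y:
  At y: Dia Dia (s -> Dia q) requires Dia (s -> Dia q) at some successor in {u, w, x, z, t, n}.
    Dia (s -> Dia q) holds at w, so Dia Dia (s -> Dia q) is true at y.
      At w: Dia (s -> Dia q) requires s -> Dia q at some successor in {v, y, z, m}.
        s -> Dia q holds at v, so Dia (s -> Dia q) is true at w.
Satisfying worlds: {u, v, w, x, y, z, t, m}

u, v, w, x, y, z, t, m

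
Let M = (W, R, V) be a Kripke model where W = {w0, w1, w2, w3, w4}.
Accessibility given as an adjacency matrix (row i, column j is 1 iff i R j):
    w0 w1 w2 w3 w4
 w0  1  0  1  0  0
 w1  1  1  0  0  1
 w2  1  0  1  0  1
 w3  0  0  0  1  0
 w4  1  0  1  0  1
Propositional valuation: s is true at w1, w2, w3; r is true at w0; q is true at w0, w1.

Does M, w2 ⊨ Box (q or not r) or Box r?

At w2: Box (q or not r) is true, Box r is false, so Box (q or not r) or Box r is true.
  At w2: Box (q or not r) requires q or not r at every successor {w0, w2, w4}.
    At w0: q or not r is true.
    At w2: q or not r is true.
    At w4: q or not r is true.
  So Box (q or not r) is true at w2.
  At w2: Box r requires r at every successor {w0, w2, w4}.
    r fails at w2, so Box r is false at w2.

Yes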